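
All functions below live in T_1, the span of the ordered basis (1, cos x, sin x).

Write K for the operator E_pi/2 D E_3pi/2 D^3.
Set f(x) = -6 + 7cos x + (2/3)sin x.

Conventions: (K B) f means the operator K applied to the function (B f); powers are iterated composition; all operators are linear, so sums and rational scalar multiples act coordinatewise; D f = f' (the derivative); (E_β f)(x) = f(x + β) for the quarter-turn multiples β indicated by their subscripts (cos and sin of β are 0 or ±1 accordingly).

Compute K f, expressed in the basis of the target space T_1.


the image equals g(x) = 7cos x + (2/3)sin x

D f = (2/3)cos x - 7sin x
D D f = -7cos x - (2/3)sin x
D D D f = -(2/3)cos x + 7sin x
E_3pi/2 D^3 f = -7cos x - (2/3)sin x
D E_3pi/2 D^3 f = -(2/3)cos x + 7sin x
E_pi/2 D E_3pi/2 D^3 f = 7cos x + (2/3)sin x


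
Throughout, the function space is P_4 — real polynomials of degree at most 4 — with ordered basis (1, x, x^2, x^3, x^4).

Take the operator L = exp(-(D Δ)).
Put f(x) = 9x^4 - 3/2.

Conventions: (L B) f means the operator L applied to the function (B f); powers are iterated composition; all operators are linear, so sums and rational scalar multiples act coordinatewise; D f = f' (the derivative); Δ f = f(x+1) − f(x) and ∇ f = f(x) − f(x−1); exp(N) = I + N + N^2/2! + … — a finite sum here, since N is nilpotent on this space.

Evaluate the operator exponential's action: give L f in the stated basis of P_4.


the image equals g(x) = 9x^4 - 108x^2 - 108x + 141/2

order-1 term: -108x^2 - 108x - 36
order-2 term: 108
the series for exp(-(D Δ)) f terminates at order 2
exp(-(D Δ)) f = 9x^4 - 108x^2 - 108x + 141/2


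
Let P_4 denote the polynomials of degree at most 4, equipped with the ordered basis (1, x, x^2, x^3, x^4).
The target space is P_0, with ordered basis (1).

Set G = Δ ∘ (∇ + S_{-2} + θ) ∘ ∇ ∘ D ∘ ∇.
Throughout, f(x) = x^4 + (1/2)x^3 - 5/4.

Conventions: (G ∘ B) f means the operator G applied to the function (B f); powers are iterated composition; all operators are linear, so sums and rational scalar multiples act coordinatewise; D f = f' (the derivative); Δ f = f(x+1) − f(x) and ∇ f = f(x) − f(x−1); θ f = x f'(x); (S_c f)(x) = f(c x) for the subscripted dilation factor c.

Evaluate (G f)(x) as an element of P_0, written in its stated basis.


the image equals g(x) = -24

∇ f = 4x^3 - (9/2)x^2 + (5/2)x - 1/2
D ∇ f = 12x^2 - 9x + 5/2
∇ D ∇ f = 24x - 21
∇ (∇ ∘ D ∘ ∇) f = 24
S_{-2} (∇ ∘ D ∘ ∇) f = -48x - 21
θ (∇ ∘ D ∘ ∇) f = 24x
(∇ + S_{-2} + θ) (∇ ∘ D ∘ ∇) f = -24x + 3
Δ (∇ + S_{-2} + θ) (∇ ∘ D ∘ ∇) f = -24


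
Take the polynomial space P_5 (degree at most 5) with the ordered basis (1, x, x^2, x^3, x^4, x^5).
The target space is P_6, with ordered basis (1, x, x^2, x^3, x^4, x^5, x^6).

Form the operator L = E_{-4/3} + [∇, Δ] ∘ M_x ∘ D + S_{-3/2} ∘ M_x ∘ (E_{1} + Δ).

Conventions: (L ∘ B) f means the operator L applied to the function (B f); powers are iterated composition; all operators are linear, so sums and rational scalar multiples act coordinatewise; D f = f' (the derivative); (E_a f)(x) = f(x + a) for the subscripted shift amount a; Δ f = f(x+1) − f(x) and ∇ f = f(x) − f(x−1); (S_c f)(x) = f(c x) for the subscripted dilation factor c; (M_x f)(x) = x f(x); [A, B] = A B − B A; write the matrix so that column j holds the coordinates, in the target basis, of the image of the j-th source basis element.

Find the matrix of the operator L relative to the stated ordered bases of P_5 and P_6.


image of 1: -(3/2)x + 1
image of x: (9/4)x^2 - 2x - 4/3
image of x^2: -(27/8)x^3 + 10x^2 - (17/3)x + 16/9
image of x^3: (81/16)x^4 - (77/4)x^3 + (19/2)x^2 + (7/3)x - 64/27
image of x^4: -(243/32)x^5 + (83/2)x^4 - (275/6)x^3 + (86/3)x^2 - (337/27)x + 256/81
image of x^5: (729/64)x^6 - (1199/16)x^5 + (1135/12)x^4 - (895/18)x^3 - (65/54)x^2 + (1037/81)x - 1024/243
each image's coordinates form column j of the matrix

the matrix is [[1, -4/3, 16/9, -64/27, 256/81, -1024/243]; [-3/2, -2, -17/3, 7/3, -337/27, 1037/81]; [0, 9/4, 10, 19/2, 86/3, -65/54]; [0, 0, -27/8, -77/4, -275/6, -895/18]; [0, 0, 0, 81/16, 83/2, 1135/12]; [0, 0, 0, 0, -243/32, -1199/16]; [0, 0, 0, 0, 0, 729/64]] (rows listed top to bottom)


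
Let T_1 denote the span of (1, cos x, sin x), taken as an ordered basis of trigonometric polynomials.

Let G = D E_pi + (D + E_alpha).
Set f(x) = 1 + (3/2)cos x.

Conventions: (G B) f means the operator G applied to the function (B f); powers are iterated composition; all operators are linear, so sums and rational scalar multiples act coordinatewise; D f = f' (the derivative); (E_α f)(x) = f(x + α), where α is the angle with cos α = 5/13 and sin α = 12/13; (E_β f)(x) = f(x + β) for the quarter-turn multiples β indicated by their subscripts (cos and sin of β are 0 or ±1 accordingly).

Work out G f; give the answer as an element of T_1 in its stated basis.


E_pi f = 1 - (3/2)cos x
D E_pi f = (3/2)sin x
D f = -(3/2)sin x
E_alpha f = 1 + (15/26)cos x - (18/13)sin x
(D + E_alpha) f = 1 + (15/26)cos x - (75/26)sin x
(D E_pi + (D + E_alpha)) f = 1 + (15/26)cos x - (18/13)sin x

the image equals g(x) = 1 + (15/26)cos x - (18/13)sin x


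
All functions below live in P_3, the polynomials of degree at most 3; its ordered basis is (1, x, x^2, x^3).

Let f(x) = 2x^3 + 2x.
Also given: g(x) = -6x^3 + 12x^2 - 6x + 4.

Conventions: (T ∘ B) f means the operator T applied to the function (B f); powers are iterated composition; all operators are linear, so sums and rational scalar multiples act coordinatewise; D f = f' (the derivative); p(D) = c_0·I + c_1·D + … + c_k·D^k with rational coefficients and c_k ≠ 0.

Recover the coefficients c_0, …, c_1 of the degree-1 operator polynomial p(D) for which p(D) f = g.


c_0 = -3, c_1 = 2

D^0 f = 2x^3 + 2x
D^1 f = 6x^2 + 2
matching coefficients of g against c_0 f + c_1 Df + … from the top degree down determines the c_i
solution: c_0 = -3, c_1 = 2


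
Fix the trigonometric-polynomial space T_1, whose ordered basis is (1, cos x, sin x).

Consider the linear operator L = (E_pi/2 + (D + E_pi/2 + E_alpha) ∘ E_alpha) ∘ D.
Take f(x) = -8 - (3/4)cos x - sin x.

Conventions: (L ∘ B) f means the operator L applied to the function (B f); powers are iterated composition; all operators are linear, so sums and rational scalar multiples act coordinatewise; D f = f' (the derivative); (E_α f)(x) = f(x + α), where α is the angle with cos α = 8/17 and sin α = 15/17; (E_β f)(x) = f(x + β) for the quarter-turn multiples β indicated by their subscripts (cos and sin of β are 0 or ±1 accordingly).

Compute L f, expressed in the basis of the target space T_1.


the image equals g(x) = (5087/1156)cos x + (1191/1156)sin x

D f = -cos x + (3/4)sin x
E_pi/2 D f = (3/4)cos x + sin x
E_alpha D f = (13/68)cos x + (21/17)sin x
D E_alpha D f = (21/17)cos x - (13/68)sin x
E_pi/2 E_alpha D f = (21/17)cos x - (13/68)sin x
E_alpha E_alpha D f = (341/289)cos x + (477/1156)sin x
(D + E_pi/2 + E_alpha) E_alpha D f = (1055/289)cos x + (35/1156)sin x
(E_pi/2 + (D + E_pi/2 + E_alpha) ∘ E_alpha) D f = (5087/1156)cos x + (1191/1156)sin x


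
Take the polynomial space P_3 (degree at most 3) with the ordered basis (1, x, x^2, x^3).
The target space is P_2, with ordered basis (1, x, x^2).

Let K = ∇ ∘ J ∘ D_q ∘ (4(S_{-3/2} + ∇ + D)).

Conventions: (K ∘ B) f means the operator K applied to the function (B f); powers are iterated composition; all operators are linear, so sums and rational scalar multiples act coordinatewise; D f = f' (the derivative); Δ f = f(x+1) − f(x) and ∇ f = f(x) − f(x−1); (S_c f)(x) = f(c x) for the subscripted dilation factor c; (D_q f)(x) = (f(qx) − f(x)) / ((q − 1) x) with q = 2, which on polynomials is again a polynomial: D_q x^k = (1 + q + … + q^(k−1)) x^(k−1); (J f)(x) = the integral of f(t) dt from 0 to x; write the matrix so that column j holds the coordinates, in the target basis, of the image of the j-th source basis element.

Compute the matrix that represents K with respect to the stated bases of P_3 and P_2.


the matrix is [[0, -6, 5/2, -159/2]; [0, 0, 27, 333/2]; [0, 0, 0, -189/2]] (rows listed top to bottom)

image of 1: 0
image of x: -6
image of x^2: 27x + 5/2
image of x^3: -(189/2)x^2 + (333/2)x - 159/2
each image's coordinates form column j of the matrix


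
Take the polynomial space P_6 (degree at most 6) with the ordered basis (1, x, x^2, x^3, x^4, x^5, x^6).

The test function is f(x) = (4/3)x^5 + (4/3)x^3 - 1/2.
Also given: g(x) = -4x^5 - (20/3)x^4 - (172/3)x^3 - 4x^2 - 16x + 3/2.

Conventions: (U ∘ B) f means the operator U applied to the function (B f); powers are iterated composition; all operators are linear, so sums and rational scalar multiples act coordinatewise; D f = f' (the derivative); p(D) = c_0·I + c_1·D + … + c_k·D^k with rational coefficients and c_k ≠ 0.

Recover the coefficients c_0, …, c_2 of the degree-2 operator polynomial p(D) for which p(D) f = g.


c_0 = -3, c_1 = -1, c_2 = -2

D^0 f = (4/3)x^5 + (4/3)x^3 - 1/2
D^1 f = (20/3)x^4 + 4x^2
D^2 f = (80/3)x^3 + 8x
matching coefficients of g against c_0 f + c_1 Df + … from the top degree down determines the c_i
solution: c_0 = -3, c_1 = -1, c_2 = -2


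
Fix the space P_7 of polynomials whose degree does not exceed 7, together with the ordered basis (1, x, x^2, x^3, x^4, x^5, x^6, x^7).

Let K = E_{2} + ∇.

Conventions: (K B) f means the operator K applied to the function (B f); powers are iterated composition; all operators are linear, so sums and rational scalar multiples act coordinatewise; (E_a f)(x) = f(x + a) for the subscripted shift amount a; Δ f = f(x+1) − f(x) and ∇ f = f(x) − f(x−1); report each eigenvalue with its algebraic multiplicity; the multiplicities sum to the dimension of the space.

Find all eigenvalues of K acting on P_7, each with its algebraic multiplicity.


image of 1: 1
image of x: x + 3
image of x^2: x^2 + 6x + 3
image of x^3: x^3 + 9x^2 + 9x + 9
image of x^4: x^4 + 12x^3 + 18x^2 + 36x + 15
image of x^5: x^5 + 15x^4 + 30x^3 + 90x^2 + 75x + 33
image of x^6: x^6 + 18x^5 + 45x^4 + 180x^3 + 225x^2 + 198x + 63
image of x^7: x^7 + 21x^6 + 63x^5 + 315x^4 + 525x^3 + 693x^2 + 441x + 129
the matrix is upper triangular; its diagonal is (1, 1, 1, 1, 1, 1, 1, 1)
for a triangular matrix the eigenvalues are the diagonal entries, with algebraic multiplicity their repetition count

λ = 1 (multiplicity 8)


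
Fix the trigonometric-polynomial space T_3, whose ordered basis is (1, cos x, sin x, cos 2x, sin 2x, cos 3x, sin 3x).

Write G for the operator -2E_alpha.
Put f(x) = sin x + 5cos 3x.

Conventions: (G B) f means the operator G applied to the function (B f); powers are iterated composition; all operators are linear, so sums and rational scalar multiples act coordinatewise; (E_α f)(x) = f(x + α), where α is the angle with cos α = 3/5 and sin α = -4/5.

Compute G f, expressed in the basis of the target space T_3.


g(x) = (8/5)cos x - (6/5)sin x + (234/25)cos 3x - (88/25)sin 3x

E_alpha f = -(4/5)cos x + (3/5)sin x - (117/25)cos 3x + (44/25)sin 3x
(-2E_alpha) f = (8/5)cos x - (6/5)sin x + (234/25)cos 3x - (88/25)sin 3x


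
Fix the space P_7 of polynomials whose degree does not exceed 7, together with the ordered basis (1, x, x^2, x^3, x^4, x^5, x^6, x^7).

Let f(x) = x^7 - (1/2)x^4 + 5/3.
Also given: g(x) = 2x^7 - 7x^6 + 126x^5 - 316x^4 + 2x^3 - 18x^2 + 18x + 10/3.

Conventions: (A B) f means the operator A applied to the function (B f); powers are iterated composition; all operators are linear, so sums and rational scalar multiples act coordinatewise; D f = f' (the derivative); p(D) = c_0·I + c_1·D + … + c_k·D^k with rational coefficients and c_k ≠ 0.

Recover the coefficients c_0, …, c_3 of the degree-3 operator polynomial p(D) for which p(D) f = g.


D^0 f = x^7 - (1/2)x^4 + 5/3
D^1 f = 7x^6 - 2x^3
D^2 f = 42x^5 - 6x^2
D^3 f = 210x^4 - 12x
matching coefficients of g against c_0 f + c_1 Df + … from the top degree down determines the c_i
solution: c_0 = 2, c_1 = -1, c_2 = 3, c_3 = -3/2

c_0 = 2, c_1 = -1, c_2 = 3, c_3 = -3/2


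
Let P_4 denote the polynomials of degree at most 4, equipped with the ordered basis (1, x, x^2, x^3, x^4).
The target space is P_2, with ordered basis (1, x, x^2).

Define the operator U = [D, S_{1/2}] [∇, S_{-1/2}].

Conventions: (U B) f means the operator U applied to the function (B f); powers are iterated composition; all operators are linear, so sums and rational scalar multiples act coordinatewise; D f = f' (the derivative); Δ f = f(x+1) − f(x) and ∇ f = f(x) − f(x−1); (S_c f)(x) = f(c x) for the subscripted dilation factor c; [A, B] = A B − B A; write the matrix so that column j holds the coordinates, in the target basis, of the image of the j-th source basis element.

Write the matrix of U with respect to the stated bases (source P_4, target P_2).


image of 1: 0
image of x: 0
image of x^2: -3/4
image of x^3: (9/16)x + 9/16
image of x^4: -(9/32)x^2 - (9/16)x - 9/8
each image's coordinates form column j of the matrix

the matrix is [[0, 0, -3/4, 9/16, -9/8]; [0, 0, 0, 9/16, -9/16]; [0, 0, 0, 0, -9/32]] (rows listed top to bottom)


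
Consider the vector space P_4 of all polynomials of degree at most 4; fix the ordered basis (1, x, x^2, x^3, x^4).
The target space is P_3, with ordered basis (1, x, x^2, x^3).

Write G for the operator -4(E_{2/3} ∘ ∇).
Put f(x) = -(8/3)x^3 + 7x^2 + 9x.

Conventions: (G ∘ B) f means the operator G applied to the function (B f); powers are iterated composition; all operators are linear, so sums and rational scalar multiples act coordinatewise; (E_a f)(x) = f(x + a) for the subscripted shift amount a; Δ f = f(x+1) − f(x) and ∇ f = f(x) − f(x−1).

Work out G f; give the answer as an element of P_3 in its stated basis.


∇ f = -8x^2 + 22x - 2/3
E_{2/3} ∇ f = -8x^2 + (34/3)x + 94/9
(-4(E_{2/3} ∘ ∇)) f = 32x^2 - (136/3)x - 376/9

the image equals g(x) = 32x^2 - (136/3)x - 376/9


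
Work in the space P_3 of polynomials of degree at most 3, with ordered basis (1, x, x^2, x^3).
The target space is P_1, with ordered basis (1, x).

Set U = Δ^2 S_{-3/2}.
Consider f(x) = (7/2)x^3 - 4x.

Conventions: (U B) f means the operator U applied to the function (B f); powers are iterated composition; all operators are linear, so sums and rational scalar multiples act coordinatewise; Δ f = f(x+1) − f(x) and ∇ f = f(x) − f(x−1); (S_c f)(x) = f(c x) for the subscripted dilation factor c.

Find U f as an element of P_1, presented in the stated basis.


S_{-3/2} f = -(189/16)x^3 + 6x
Δ S_{-3/2} f = -(567/16)x^2 - (567/16)x - 93/16
Δ Δ S_{-3/2} f = -(567/8)x - 567/8

the image equals g(x) = -(567/8)x - 567/8


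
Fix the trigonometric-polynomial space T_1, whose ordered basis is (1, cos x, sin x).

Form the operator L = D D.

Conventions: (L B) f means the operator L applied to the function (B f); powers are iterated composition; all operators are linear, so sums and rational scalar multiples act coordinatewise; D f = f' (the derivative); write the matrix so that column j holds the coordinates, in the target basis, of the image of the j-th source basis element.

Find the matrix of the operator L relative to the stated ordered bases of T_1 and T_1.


the matrix is [[0, 0, 0]; [0, -1, 0]; [0, 0, -1]] (rows listed top to bottom)

image of 1: 0
image of cos x: -cos x
image of sin x: -sin x
each image's coordinates form column j of the matrix


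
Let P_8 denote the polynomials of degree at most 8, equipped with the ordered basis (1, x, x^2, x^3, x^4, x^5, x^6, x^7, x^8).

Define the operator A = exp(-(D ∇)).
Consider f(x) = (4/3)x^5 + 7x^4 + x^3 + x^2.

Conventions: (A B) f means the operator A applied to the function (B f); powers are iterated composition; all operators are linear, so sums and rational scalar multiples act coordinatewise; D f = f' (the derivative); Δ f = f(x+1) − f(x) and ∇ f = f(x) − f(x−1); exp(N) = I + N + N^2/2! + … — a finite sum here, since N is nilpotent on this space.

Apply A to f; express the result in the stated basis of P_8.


g(x) = (4/3)x^5 + 7x^4 - (77/3)x^3 - 43x^2 + (394/3)x - 49/3

order-1 term: -(80/3)x^3 - 44x^2 + (154/3)x - 61/3
order-2 term: 80x + 4
the series for exp(-(D ∇)) f terminates at order 2
exp(-(D ∇)) f = (4/3)x^5 + 7x^4 - (77/3)x^3 - 43x^2 + (394/3)x - 49/3


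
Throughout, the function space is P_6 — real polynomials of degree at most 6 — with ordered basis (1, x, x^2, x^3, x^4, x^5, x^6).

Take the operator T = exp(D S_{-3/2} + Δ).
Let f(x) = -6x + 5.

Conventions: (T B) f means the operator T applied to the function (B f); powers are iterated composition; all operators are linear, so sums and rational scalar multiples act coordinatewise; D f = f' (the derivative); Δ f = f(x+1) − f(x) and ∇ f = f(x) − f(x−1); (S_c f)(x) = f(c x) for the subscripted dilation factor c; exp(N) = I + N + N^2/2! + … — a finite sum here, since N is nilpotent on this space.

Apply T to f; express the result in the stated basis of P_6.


order-1 term: 3
the series for exp(D S_{-3/2} + Δ) f terminates at order 1
exp(D S_{-3/2} + Δ) f = -6x + 8

the result is g(x) = -6x + 8


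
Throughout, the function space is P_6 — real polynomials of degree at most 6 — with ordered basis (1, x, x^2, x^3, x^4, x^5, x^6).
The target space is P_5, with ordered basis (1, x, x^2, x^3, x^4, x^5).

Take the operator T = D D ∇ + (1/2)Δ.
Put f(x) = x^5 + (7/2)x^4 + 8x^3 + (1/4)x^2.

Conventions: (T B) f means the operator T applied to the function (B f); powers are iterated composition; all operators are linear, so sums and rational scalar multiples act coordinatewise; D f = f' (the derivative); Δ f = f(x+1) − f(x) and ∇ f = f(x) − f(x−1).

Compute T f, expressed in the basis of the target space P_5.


∇ f = 5x^4 + 4x^3 + 13x^2 - (29/2)x + 21/4
D ∇ f = 20x^3 + 12x^2 + 26x - 29/2
D D ∇ f = 60x^2 + 24x + 26
Δ f = 5x^4 + 24x^3 + 55x^2 + (87/2)x + 51/4
((1/2)Δ) f = (5/2)x^4 + 12x^3 + (55/2)x^2 + (87/4)x + 51/8
(D D ∇ + (1/2)Δ) f = (5/2)x^4 + 12x^3 + (175/2)x^2 + (183/4)x + 259/8

the result is g(x) = (5/2)x^4 + 12x^3 + (175/2)x^2 + (183/4)x + 259/8


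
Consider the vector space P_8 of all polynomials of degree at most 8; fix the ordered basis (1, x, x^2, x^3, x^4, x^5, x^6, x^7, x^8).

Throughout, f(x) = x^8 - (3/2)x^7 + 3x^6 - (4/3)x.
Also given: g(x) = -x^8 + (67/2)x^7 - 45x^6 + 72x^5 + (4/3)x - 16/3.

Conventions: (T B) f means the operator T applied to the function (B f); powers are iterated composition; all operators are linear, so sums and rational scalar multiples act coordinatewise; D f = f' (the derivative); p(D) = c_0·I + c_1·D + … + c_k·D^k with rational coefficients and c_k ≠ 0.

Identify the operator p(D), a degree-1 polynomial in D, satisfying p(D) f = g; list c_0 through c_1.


c_0 = -1, c_1 = 4

D^0 f = x^8 - (3/2)x^7 + 3x^6 - (4/3)x
D^1 f = 8x^7 - (21/2)x^6 + 18x^5 - 4/3
matching coefficients of g against c_0 f + c_1 Df + … from the top degree down determines the c_i
solution: c_0 = -1, c_1 = 4


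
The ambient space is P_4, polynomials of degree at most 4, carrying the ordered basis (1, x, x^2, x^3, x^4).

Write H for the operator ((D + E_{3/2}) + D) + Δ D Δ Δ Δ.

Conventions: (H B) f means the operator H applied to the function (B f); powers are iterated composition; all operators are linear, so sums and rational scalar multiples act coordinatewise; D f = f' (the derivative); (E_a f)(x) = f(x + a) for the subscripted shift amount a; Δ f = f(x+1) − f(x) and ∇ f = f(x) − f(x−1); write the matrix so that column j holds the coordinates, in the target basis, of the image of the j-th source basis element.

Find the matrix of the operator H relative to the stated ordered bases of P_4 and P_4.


image of 1: 1
image of x: x + 7/2
image of x^2: x^2 + 7x + 9/4
image of x^3: x^3 + (21/2)x^2 + (27/4)x + 27/8
image of x^4: x^4 + 14x^3 + (27/2)x^2 + (27/2)x + 81/16
each image's coordinates form column j of the matrix

the matrix is [[1, 7/2, 9/4, 27/8, 81/16]; [0, 1, 7, 27/4, 27/2]; [0, 0, 1, 21/2, 27/2]; [0, 0, 0, 1, 14]; [0, 0, 0, 0, 1]] (rows listed top to bottom)


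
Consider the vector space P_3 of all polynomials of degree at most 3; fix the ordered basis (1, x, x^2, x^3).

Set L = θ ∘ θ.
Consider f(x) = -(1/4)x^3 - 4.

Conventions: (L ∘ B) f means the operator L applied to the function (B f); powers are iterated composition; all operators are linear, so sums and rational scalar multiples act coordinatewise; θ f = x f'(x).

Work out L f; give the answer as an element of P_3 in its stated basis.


θ f = -(3/4)x^3
θ θ f = -(9/4)x^3

g(x) = -(9/4)x^3


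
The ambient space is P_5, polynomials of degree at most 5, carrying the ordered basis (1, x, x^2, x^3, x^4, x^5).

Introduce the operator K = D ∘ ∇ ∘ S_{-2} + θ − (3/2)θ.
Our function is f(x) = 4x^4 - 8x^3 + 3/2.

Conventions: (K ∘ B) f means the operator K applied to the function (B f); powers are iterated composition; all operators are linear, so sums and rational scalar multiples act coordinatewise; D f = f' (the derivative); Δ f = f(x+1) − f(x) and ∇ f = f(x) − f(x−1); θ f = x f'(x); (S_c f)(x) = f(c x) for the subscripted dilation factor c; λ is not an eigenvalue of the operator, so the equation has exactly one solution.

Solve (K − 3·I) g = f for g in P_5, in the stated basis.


write g with unknown coordinates in the stated basis and equate coefficients in (K − 3·I) g = f
solving from the highest basis element down gives g = -(4/5)x^4 + (16/9)x^3 - (192/5)x^2 + (2048/105)x - 9517/90
check: K g = (8/5)x^4 - (8/3)x^3 - (576/5)x^2 + (2048/35)x - 4736/15
so K g − 3·g = 4x^4 - 8x^3 + 3/2 = f ✓

the result is g(x) = -(4/5)x^4 + (16/9)x^3 - (192/5)x^2 + (2048/105)x - 9517/90


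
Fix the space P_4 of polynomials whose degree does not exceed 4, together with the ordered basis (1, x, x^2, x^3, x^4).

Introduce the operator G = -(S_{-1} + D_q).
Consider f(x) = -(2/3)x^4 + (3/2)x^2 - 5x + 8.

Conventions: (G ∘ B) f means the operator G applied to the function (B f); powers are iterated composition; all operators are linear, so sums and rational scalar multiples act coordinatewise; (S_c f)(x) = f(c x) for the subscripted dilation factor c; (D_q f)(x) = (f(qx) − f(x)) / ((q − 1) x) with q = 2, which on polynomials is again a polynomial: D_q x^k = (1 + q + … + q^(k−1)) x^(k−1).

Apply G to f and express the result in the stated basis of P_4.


S_{-1} f = -(2/3)x^4 + (3/2)x^2 + 5x + 8
D_q f = -10x^3 + (9/2)x - 5
(S_{-1} + D_q) f = -(2/3)x^4 - 10x^3 + (3/2)x^2 + (19/2)x + 3
(-(S_{-1} + D_q)) f = (2/3)x^4 + 10x^3 - (3/2)x^2 - (19/2)x - 3

g(x) = (2/3)x^4 + 10x^3 - (3/2)x^2 - (19/2)x - 3


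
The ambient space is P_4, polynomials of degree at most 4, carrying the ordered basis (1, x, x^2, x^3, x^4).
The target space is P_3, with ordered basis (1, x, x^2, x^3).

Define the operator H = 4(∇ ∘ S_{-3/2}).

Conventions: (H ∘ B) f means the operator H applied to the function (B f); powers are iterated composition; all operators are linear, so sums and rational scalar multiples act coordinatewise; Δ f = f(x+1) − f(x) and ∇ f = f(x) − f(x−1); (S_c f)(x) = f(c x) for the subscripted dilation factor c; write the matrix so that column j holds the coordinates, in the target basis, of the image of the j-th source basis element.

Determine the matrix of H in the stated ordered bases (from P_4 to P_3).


the matrix is [[0, -6, -9, -27/2, -81/4]; [0, 0, 18, 81/2, 81]; [0, 0, 0, -81/2, -243/2]; [0, 0, 0, 0, 81]] (rows listed top to bottom)

image of 1: 0
image of x: -6
image of x^2: 18x - 9
image of x^3: -(81/2)x^2 + (81/2)x - 27/2
image of x^4: 81x^3 - (243/2)x^2 + 81x - 81/4
each image's coordinates form column j of the matrix


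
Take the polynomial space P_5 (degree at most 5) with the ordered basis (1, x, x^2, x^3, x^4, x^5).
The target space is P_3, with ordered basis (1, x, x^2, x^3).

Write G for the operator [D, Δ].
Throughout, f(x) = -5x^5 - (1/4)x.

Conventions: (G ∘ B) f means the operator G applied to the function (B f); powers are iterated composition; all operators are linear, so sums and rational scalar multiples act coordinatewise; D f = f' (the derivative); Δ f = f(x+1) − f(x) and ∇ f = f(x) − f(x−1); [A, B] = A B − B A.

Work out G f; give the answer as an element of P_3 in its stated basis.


g(x) = 0

Δ f = -25x^4 - 50x^3 - 50x^2 - 25x - 21/4
D Δ f = -100x^3 - 150x^2 - 100x - 25
D f = -25x^4 - 1/4
Δ D f = -100x^3 - 150x^2 - 100x - 25
[D, Δ] f = 0


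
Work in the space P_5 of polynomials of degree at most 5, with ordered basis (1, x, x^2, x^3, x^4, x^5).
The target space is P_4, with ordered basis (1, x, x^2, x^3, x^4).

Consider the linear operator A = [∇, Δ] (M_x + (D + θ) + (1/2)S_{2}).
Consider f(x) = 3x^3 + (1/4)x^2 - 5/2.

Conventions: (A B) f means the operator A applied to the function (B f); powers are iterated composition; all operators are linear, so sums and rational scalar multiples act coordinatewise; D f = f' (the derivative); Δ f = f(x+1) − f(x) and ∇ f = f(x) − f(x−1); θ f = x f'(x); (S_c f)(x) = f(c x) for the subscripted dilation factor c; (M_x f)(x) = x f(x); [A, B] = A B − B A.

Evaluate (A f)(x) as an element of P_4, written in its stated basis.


g(x) = 0

M_x f = 3x^4 + (1/4)x^3 - (5/2)x
D f = 9x^2 + (1/2)x
θ f = 9x^3 + (1/2)x^2
(D + θ) f = 9x^3 + (19/2)x^2 + (1/2)x
S_{2} f = 24x^3 + x^2 - 5/2
((1/2)S_{2}) f = 12x^3 + (1/2)x^2 - 5/4
(M_x + (D + θ) + (1/2)S_{2}) f = 3x^4 + (85/4)x^3 + 10x^2 - 2x - 5/4
Δ (M_x + (D + θ) + (1/2)S_{2}) f = 12x^3 + (327/4)x^2 + (383/4)x + 129/4
∇ Δ (M_x + (D + θ) + (1/2)S_{2}) f = 36x^2 + (255/2)x + 26
∇ (M_x + (D + θ) + (1/2)S_{2}) f = 12x^3 + (183/4)x^2 - (127/4)x + 25/4
Δ ∇ (M_x + (D + θ) + (1/2)S_{2}) f = 36x^2 + (255/2)x + 26
[∇, Δ] (M_x + (D + θ) + (1/2)S_{2}) f = 0


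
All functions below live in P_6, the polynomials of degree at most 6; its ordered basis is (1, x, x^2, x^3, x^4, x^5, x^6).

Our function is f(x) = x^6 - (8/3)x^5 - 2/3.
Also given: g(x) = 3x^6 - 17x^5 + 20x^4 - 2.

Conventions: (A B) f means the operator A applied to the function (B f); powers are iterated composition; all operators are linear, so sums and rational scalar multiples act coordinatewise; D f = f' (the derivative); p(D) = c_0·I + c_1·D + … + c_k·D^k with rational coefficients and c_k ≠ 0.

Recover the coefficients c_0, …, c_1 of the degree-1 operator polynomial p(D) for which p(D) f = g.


p(D) = 3·I − (3/2)·D, i.e. c_0 = 3, c_1 = -3/2

D^0 f = x^6 - (8/3)x^5 - 2/3
D^1 f = 6x^5 - (40/3)x^4
matching coefficients of g against c_0 f + c_1 Df + … from the top degree down determines the c_i
solution: c_0 = 3, c_1 = -3/2


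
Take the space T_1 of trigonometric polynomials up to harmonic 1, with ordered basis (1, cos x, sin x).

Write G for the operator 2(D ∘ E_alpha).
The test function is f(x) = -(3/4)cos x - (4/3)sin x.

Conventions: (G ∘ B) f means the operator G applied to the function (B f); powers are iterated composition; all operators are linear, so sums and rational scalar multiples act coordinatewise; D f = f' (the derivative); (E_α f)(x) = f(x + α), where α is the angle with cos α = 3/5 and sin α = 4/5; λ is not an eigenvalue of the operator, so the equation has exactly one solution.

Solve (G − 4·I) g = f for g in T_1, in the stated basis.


write g with unknown coordinates in the stated basis and equate coefficients in (G − 4·I) g = f
solving from the highest basis element down gives g = (29/164)cos x + (197/984)sin x
check: G g = -(7/164)cos x - (131/246)sin x
so G g − 4·g = -(3/4)cos x - (4/3)sin x = f ✓

the result is g(x) = (29/164)cos x + (197/984)sin x


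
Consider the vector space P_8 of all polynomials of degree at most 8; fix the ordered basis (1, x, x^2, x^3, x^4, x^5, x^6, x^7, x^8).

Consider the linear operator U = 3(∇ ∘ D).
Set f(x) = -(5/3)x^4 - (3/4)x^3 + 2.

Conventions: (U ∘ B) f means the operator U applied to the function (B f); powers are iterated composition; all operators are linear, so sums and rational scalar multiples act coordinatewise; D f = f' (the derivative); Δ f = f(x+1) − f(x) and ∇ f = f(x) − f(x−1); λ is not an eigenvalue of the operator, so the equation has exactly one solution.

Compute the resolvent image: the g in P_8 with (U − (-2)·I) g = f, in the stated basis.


write g with unknown coordinates in the stated basis and equate coefficients in (U − (-2)·I) g = f
solving from the highest basis element down gives g = -(5/6)x^4 - (3/8)x^3 + 15x^2 - (93/8)x - 651/16
check: U g = -30x^2 + (93/4)x + 667/8
so U g − (-2)·g = -(5/3)x^4 - (3/4)x^3 + 2 = f ✓

the image equals g(x) = -(5/6)x^4 - (3/8)x^3 + 15x^2 - (93/8)x - 651/16


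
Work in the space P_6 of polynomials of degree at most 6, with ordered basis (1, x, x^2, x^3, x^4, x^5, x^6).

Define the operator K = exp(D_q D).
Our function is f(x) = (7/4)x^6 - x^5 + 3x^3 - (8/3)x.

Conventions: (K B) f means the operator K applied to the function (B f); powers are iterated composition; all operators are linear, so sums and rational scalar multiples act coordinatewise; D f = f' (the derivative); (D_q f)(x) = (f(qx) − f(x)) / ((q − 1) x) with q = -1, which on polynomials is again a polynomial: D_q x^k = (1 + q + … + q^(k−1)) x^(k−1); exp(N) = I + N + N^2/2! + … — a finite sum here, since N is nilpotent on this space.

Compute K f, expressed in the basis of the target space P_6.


the result is g(x) = (7/4)x^6 - x^5 + (21/2)x^4 + 3x^3 + 21x^2 - (8/3)x + 14

order-1 term: (21/2)x^4
order-2 term: 21x^2
order-3 term: 14
the series for exp(D_q D) f terminates at order 3
exp(D_q D) f = (7/4)x^6 - x^5 + (21/2)x^4 + 3x^3 + 21x^2 - (8/3)x + 14


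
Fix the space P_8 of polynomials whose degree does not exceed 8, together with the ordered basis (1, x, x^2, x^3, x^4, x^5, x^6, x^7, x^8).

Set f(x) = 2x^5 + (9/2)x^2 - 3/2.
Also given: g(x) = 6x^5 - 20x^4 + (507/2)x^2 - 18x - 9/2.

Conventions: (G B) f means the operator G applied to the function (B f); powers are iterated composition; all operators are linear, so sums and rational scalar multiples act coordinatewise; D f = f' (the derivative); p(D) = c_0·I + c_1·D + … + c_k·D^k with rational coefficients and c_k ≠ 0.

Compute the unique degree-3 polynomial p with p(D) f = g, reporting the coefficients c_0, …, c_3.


D^0 f = 2x^5 + (9/2)x^2 - 3/2
D^1 f = 10x^4 + 9x
D^2 f = 40x^3 + 9
D^3 f = 120x^2
matching coefficients of g against c_0 f + c_1 Df + … from the top degree down determines the c_i
solution: c_0 = 3, c_1 = -2, c_2 = 0, c_3 = 2

p(D) = 3·I − 2·D + 2·D^3, i.e. c_0 = 3, c_1 = -2, c_2 = 0, c_3 = 2


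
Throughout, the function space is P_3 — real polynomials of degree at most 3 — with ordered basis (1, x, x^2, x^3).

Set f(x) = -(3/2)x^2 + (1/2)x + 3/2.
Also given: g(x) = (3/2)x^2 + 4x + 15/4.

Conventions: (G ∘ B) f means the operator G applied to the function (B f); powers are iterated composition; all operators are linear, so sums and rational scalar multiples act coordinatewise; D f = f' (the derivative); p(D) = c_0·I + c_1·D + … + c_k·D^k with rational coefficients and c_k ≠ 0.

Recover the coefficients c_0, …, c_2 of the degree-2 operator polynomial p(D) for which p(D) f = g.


D^0 f = -(3/2)x^2 + (1/2)x + 3/2
D^1 f = -3x + 1/2
D^2 f = -3
matching coefficients of g against c_0 f + c_1 Df + … from the top degree down determines the c_i
solution: c_0 = -1, c_1 = -3/2, c_2 = -2

p(D) = -I − (3/2)·D − 2·D^2, i.e. c_0 = -1, c_1 = -3/2, c_2 = -2


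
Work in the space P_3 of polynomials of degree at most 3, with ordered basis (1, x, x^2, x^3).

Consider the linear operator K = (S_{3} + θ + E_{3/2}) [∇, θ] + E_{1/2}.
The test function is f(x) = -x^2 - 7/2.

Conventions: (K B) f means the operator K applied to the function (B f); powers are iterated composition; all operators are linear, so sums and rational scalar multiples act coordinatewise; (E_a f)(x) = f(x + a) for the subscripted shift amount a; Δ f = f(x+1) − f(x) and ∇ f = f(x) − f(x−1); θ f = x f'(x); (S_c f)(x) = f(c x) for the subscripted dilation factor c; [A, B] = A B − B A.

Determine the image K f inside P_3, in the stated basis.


θ f = -2x^2
∇ θ f = -4x + 2
∇ f = -2x + 1
θ ∇ f = -2x
[∇, θ] f = -2x + 2
S_{3} [∇, θ] f = -6x + 2
θ [∇, θ] f = -2x
E_{3/2} [∇, θ] f = -2x - 1
(S_{3} + θ + E_{3/2}) [∇, θ] f = -10x + 1
E_{1/2} f = -x^2 - x - 15/4
((S_{3} + θ + E_{3/2}) [∇, θ] + E_{1/2}) f = -x^2 - 11x - 11/4

the image equals g(x) = -x^2 - 11x - 11/4


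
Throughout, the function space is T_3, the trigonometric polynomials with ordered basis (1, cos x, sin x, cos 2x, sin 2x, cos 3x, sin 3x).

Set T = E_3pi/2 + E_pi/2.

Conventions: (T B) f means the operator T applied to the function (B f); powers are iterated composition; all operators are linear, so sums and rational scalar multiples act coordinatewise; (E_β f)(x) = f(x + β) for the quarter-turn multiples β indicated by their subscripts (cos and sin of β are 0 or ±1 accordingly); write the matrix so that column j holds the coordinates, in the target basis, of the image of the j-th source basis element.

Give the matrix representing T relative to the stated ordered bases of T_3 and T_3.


image of 1: 2
image of cos x: 0
image of sin x: 0
image of cos 2x: -2cos 2x
image of sin 2x: -2sin 2x
image of cos 3x: 0
image of sin 3x: 0
each image's coordinates form column j of the matrix

the matrix is [[2, 0, 0, 0, 0, 0, 0]; [0, 0, 0, 0, 0, 0, 0]; [0, 0, 0, 0, 0, 0, 0]; [0, 0, 0, -2, 0, 0, 0]; [0, 0, 0, 0, -2, 0, 0]; [0, 0, 0, 0, 0, 0, 0]; [0, 0, 0, 0, 0, 0, 0]] (rows listed top to bottom)


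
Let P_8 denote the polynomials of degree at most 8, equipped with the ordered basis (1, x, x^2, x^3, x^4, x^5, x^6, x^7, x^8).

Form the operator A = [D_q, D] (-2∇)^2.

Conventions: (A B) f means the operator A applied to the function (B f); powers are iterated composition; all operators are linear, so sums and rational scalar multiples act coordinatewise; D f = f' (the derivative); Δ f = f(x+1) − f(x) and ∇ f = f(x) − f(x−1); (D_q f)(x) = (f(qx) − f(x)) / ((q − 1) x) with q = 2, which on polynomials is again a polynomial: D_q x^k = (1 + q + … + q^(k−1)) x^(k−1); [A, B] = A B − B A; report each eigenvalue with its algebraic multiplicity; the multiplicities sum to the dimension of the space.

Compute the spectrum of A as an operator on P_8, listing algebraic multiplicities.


λ = 0 (multiplicity 9)

image of 1: 0
image of x: 0
image of x^2: 0
image of x^3: 0
image of x^4: -48
image of x^5: -400x + 240
image of x^6: -2040x^2 + 2400x - 840
image of x^7: -8232x^3 + 14280x^2 - 9800x + 2520
image of x^8: -28896x^4 + 65856x^3 - 66640x^2 + 33600x - 6944
the matrix is upper triangular; its diagonal is (0, 0, 0, 0, 0, 0, 0, 0, 0)
for a triangular matrix the eigenvalues are the diagonal entries, with algebraic multiplicity their repetition count


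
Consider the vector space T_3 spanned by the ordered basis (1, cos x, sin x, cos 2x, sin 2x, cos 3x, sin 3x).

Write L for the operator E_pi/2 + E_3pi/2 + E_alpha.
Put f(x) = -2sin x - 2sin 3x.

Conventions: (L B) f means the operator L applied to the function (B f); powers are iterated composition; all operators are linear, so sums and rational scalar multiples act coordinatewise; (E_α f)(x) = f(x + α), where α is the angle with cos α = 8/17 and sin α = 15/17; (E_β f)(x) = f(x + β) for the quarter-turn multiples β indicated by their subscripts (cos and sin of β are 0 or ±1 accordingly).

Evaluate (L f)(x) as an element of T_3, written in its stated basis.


the image equals g(x) = -(30/17)cos x - (16/17)sin x + (990/4913)cos 3x + (9776/4913)sin 3x

E_pi/2 f = -2cos x + 2cos 3x
E_3pi/2 f = 2cos x - 2cos 3x
E_alpha f = -(30/17)cos x - (16/17)sin x + (990/4913)cos 3x + (9776/4913)sin 3x
(E_pi/2 + E_3pi/2 + E_alpha) f = -(30/17)cos x - (16/17)sin x + (990/4913)cos 3x + (9776/4913)sin 3x


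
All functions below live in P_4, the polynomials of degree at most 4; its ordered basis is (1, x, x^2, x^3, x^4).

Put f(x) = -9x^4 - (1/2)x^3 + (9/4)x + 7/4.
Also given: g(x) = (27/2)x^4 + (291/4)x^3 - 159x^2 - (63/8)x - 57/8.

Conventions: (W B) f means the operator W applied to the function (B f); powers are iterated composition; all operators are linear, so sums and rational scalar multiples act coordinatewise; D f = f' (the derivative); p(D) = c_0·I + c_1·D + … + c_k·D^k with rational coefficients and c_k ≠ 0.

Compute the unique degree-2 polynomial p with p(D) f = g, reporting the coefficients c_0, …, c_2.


D^0 f = -9x^4 - (1/2)x^3 + (9/4)x + 7/4
D^1 f = -36x^3 - (3/2)x^2 + 9/4
D^2 f = -108x^2 - 3x
matching coefficients of g against c_0 f + c_1 Df + … from the top degree down determines the c_i
solution: c_0 = -3/2, c_1 = -2, c_2 = 3/2

p(D) = -(3/2)·I − 2·D + (3/2)·D^2, i.e. c_0 = -3/2, c_1 = -2, c_2 = 3/2


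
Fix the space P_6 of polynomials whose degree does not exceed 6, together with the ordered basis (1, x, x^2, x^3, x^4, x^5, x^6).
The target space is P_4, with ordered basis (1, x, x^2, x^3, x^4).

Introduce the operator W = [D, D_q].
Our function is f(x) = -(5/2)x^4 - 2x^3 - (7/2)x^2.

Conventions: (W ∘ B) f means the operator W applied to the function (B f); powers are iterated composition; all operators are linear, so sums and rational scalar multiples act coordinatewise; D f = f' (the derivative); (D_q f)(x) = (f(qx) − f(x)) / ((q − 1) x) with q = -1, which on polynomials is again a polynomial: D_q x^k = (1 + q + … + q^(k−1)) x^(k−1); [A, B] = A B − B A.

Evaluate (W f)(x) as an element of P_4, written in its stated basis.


the image equals g(x) = 10x^2 - 4x + 7

D_q f = -2x^2
D D_q f = -4x
D f = -10x^3 - 6x^2 - 7x
D_q D f = -10x^2 - 7
[D, D_q] f = 10x^2 - 4x + 7


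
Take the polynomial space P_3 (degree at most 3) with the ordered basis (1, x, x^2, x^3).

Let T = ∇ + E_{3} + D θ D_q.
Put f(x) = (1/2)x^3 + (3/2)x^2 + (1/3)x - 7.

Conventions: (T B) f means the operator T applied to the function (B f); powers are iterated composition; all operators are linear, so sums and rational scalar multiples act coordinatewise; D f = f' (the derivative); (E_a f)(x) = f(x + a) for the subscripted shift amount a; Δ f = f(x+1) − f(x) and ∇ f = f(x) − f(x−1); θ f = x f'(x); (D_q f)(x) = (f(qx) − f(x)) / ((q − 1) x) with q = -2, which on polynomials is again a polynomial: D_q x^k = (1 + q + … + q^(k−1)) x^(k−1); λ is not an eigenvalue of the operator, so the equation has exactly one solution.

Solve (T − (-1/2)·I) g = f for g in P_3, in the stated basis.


g(x) = (1/3)x^3 - (5/3)x^2 + (10/9)x - 164/27

write g with unknown coordinates in the stated basis and equate coefficients in (T − (-1/2)·I) g = f
solving from the highest basis element down gives g = (1/3)x^3 - (5/3)x^2 + (10/9)x - 164/27
check: T g = (1/3)x^3 + (7/3)x^2 - (2/9)x - 107/27
so T g − (-1/2)·g = (1/2)x^3 + (3/2)x^2 + (1/3)x - 7 = f ✓


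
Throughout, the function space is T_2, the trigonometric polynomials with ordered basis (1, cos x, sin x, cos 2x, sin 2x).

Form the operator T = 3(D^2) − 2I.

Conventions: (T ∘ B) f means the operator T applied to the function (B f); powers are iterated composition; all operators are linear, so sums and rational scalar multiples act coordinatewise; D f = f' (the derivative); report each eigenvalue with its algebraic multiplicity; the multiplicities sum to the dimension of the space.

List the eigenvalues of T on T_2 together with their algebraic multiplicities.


image of 1: -2
image of cos x: -5cos x
image of sin x: -5sin x
image of cos 2x: -14cos 2x
image of sin 2x: -14sin 2x
the matrix is diagonal; its diagonal is (-2, -5, -5, -14, -14)
for a triangular matrix the eigenvalues are the diagonal entries, with algebraic multiplicity their repetition count

λ = -14 (multiplicity 2), λ = -5 (multiplicity 2), λ = -2 (multiplicity 1)


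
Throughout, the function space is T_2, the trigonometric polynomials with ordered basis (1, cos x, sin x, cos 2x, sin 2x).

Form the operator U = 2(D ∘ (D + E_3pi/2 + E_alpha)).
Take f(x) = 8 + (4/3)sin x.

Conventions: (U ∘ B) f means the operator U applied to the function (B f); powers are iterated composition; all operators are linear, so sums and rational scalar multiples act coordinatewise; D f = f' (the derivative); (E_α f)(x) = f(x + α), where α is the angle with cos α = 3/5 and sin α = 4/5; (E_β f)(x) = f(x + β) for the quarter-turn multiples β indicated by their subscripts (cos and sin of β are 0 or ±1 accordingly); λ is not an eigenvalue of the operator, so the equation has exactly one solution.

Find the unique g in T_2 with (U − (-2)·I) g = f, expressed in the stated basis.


write g with unknown coordinates in the stated basis and equate coefficients in (U − (-2)·I) g = f
solving from the highest basis element down gives g = 4 - cos x + (1/3)sin x
check: U g = 2cos x + (2/3)sin x
so U g − (-2)·g = 8 + (4/3)sin x = f ✓

the image equals g(x) = 4 - cos x + (1/3)sin x
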